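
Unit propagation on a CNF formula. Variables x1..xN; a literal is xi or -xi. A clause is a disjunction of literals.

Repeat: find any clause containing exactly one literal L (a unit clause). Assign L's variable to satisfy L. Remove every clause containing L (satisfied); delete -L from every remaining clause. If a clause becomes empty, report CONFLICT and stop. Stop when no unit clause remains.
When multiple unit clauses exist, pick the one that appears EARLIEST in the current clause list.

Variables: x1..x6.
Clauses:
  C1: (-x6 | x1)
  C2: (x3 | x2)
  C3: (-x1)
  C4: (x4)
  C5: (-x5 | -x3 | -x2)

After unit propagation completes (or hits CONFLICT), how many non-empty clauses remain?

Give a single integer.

Answer: 2

Derivation:
unit clause [-1] forces x1=F; simplify:
  drop 1 from [-6, 1] -> [-6]
  satisfied 1 clause(s); 4 remain; assigned so far: [1]
unit clause [-6] forces x6=F; simplify:
  satisfied 1 clause(s); 3 remain; assigned so far: [1, 6]
unit clause [4] forces x4=T; simplify:
  satisfied 1 clause(s); 2 remain; assigned so far: [1, 4, 6]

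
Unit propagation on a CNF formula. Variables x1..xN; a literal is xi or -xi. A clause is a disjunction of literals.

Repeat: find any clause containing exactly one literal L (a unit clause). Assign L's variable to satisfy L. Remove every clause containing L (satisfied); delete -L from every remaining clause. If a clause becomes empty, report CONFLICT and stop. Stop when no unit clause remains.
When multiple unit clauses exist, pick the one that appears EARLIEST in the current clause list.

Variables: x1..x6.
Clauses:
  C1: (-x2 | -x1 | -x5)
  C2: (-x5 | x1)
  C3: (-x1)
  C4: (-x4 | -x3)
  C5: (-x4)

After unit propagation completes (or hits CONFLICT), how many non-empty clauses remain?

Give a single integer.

Answer: 0

Derivation:
unit clause [-1] forces x1=F; simplify:
  drop 1 from [-5, 1] -> [-5]
  satisfied 2 clause(s); 3 remain; assigned so far: [1]
unit clause [-5] forces x5=F; simplify:
  satisfied 1 clause(s); 2 remain; assigned so far: [1, 5]
unit clause [-4] forces x4=F; simplify:
  satisfied 2 clause(s); 0 remain; assigned so far: [1, 4, 5]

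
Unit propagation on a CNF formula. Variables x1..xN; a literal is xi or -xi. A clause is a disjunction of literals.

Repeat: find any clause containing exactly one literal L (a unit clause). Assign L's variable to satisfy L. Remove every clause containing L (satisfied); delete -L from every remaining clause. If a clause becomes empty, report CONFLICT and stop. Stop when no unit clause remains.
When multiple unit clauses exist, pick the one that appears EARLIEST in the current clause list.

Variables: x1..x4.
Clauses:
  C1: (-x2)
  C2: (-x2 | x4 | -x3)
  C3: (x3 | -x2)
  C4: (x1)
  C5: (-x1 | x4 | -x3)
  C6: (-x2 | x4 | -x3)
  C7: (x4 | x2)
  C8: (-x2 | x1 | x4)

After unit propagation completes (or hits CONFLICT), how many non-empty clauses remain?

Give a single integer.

Answer: 0

Derivation:
unit clause [-2] forces x2=F; simplify:
  drop 2 from [4, 2] -> [4]
  satisfied 5 clause(s); 3 remain; assigned so far: [2]
unit clause [1] forces x1=T; simplify:
  drop -1 from [-1, 4, -3] -> [4, -3]
  satisfied 1 clause(s); 2 remain; assigned so far: [1, 2]
unit clause [4] forces x4=T; simplify:
  satisfied 2 clause(s); 0 remain; assigned so far: [1, 2, 4]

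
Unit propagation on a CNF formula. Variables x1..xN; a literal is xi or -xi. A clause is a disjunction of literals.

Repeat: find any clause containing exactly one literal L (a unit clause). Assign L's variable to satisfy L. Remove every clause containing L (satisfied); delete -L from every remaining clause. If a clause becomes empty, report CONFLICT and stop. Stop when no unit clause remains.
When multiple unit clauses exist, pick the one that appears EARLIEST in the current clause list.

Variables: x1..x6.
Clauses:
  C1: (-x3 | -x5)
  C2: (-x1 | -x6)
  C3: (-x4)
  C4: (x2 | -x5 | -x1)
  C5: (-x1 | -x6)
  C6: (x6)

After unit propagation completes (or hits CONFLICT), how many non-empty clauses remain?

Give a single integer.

Answer: 1

Derivation:
unit clause [-4] forces x4=F; simplify:
  satisfied 1 clause(s); 5 remain; assigned so far: [4]
unit clause [6] forces x6=T; simplify:
  drop -6 from [-1, -6] -> [-1]
  drop -6 from [-1, -6] -> [-1]
  satisfied 1 clause(s); 4 remain; assigned so far: [4, 6]
unit clause [-1] forces x1=F; simplify:
  satisfied 3 clause(s); 1 remain; assigned so far: [1, 4, 6]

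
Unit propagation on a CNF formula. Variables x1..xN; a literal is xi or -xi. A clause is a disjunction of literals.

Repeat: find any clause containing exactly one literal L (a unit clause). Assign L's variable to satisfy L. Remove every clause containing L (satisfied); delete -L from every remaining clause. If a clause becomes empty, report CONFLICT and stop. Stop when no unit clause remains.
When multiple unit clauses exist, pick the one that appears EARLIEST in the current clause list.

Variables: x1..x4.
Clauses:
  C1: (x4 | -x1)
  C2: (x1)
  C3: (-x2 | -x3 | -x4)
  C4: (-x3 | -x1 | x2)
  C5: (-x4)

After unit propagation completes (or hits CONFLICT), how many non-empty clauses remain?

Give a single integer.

unit clause [1] forces x1=T; simplify:
  drop -1 from [4, -1] -> [4]
  drop -1 from [-3, -1, 2] -> [-3, 2]
  satisfied 1 clause(s); 4 remain; assigned so far: [1]
unit clause [4] forces x4=T; simplify:
  drop -4 from [-2, -3, -4] -> [-2, -3]
  drop -4 from [-4] -> [] (empty!)
  satisfied 1 clause(s); 3 remain; assigned so far: [1, 4]
CONFLICT (empty clause)

Answer: 2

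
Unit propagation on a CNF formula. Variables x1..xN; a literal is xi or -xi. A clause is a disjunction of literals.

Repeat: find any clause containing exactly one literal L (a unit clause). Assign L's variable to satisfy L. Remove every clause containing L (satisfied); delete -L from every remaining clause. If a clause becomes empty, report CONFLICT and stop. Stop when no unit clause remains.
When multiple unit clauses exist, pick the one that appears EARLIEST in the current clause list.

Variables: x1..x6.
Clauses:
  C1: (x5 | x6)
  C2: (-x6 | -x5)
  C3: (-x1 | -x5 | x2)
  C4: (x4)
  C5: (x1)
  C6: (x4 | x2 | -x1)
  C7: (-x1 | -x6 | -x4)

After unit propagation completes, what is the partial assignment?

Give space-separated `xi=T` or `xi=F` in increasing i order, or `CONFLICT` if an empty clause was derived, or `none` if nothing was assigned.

unit clause [4] forces x4=T; simplify:
  drop -4 from [-1, -6, -4] -> [-1, -6]
  satisfied 2 clause(s); 5 remain; assigned so far: [4]
unit clause [1] forces x1=T; simplify:
  drop -1 from [-1, -5, 2] -> [-5, 2]
  drop -1 from [-1, -6] -> [-6]
  satisfied 1 clause(s); 4 remain; assigned so far: [1, 4]
unit clause [-6] forces x6=F; simplify:
  drop 6 from [5, 6] -> [5]
  satisfied 2 clause(s); 2 remain; assigned so far: [1, 4, 6]
unit clause [5] forces x5=T; simplify:
  drop -5 from [-5, 2] -> [2]
  satisfied 1 clause(s); 1 remain; assigned so far: [1, 4, 5, 6]
unit clause [2] forces x2=T; simplify:
  satisfied 1 clause(s); 0 remain; assigned so far: [1, 2, 4, 5, 6]

Answer: x1=T x2=T x4=T x5=T x6=F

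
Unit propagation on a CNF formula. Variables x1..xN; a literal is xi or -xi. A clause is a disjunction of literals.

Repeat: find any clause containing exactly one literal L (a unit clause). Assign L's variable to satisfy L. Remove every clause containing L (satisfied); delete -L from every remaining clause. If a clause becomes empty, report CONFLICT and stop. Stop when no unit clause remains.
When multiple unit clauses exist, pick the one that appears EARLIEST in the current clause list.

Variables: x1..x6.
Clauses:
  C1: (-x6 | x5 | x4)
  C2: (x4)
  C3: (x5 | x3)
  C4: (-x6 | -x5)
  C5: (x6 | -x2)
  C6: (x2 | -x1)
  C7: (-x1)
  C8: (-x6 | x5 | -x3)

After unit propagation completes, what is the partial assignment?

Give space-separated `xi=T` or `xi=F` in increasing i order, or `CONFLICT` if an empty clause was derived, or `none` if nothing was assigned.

Answer: x1=F x4=T

Derivation:
unit clause [4] forces x4=T; simplify:
  satisfied 2 clause(s); 6 remain; assigned so far: [4]
unit clause [-1] forces x1=F; simplify:
  satisfied 2 clause(s); 4 remain; assigned so far: [1, 4]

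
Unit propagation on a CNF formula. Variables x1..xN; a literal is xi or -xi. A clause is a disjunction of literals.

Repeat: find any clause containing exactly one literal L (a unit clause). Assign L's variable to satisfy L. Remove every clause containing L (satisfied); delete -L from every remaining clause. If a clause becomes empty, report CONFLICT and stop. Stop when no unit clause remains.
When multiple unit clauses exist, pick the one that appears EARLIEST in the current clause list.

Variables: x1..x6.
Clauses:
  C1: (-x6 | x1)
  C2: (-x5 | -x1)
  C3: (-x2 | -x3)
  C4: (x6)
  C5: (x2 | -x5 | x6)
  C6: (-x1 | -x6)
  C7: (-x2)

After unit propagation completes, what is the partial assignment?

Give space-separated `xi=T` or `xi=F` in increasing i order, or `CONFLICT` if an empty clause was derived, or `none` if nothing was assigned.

unit clause [6] forces x6=T; simplify:
  drop -6 from [-6, 1] -> [1]
  drop -6 from [-1, -6] -> [-1]
  satisfied 2 clause(s); 5 remain; assigned so far: [6]
unit clause [1] forces x1=T; simplify:
  drop -1 from [-5, -1] -> [-5]
  drop -1 from [-1] -> [] (empty!)
  satisfied 1 clause(s); 4 remain; assigned so far: [1, 6]
CONFLICT (empty clause)

Answer: CONFLICT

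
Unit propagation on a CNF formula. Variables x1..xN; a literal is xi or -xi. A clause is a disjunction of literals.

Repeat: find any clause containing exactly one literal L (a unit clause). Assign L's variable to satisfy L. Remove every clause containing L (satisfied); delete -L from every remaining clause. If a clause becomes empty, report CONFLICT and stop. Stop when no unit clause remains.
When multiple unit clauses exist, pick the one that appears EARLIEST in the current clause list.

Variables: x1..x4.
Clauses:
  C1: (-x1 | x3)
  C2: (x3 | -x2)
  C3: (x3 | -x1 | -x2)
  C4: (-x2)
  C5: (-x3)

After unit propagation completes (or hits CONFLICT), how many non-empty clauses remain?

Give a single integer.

Answer: 0

Derivation:
unit clause [-2] forces x2=F; simplify:
  satisfied 3 clause(s); 2 remain; assigned so far: [2]
unit clause [-3] forces x3=F; simplify:
  drop 3 from [-1, 3] -> [-1]
  satisfied 1 clause(s); 1 remain; assigned so far: [2, 3]
unit clause [-1] forces x1=F; simplify:
  satisfied 1 clause(s); 0 remain; assigned so far: [1, 2, 3]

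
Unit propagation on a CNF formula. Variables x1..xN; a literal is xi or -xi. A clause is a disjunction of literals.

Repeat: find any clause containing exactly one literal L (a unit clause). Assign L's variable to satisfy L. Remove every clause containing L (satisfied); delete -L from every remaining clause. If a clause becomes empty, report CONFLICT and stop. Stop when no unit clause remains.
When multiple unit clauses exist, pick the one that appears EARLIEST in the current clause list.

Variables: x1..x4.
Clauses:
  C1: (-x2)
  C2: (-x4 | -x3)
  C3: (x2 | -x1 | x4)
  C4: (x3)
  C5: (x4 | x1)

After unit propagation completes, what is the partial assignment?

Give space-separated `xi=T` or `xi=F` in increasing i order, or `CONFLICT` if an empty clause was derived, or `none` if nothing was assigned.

unit clause [-2] forces x2=F; simplify:
  drop 2 from [2, -1, 4] -> [-1, 4]
  satisfied 1 clause(s); 4 remain; assigned so far: [2]
unit clause [3] forces x3=T; simplify:
  drop -3 from [-4, -3] -> [-4]
  satisfied 1 clause(s); 3 remain; assigned so far: [2, 3]
unit clause [-4] forces x4=F; simplify:
  drop 4 from [-1, 4] -> [-1]
  drop 4 from [4, 1] -> [1]
  satisfied 1 clause(s); 2 remain; assigned so far: [2, 3, 4]
unit clause [-1] forces x1=F; simplify:
  drop 1 from [1] -> [] (empty!)
  satisfied 1 clause(s); 1 remain; assigned so far: [1, 2, 3, 4]
CONFLICT (empty clause)

Answer: CONFLICT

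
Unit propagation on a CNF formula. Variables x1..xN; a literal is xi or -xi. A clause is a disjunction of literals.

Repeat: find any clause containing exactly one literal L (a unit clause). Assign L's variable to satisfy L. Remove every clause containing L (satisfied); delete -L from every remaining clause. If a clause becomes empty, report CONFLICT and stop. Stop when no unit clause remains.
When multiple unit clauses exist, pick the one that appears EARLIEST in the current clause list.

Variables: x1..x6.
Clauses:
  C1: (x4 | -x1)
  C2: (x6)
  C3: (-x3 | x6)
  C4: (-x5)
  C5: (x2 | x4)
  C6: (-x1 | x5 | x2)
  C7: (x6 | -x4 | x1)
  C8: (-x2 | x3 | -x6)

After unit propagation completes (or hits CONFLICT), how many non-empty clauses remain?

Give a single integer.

unit clause [6] forces x6=T; simplify:
  drop -6 from [-2, 3, -6] -> [-2, 3]
  satisfied 3 clause(s); 5 remain; assigned so far: [6]
unit clause [-5] forces x5=F; simplify:
  drop 5 from [-1, 5, 2] -> [-1, 2]
  satisfied 1 clause(s); 4 remain; assigned so far: [5, 6]

Answer: 4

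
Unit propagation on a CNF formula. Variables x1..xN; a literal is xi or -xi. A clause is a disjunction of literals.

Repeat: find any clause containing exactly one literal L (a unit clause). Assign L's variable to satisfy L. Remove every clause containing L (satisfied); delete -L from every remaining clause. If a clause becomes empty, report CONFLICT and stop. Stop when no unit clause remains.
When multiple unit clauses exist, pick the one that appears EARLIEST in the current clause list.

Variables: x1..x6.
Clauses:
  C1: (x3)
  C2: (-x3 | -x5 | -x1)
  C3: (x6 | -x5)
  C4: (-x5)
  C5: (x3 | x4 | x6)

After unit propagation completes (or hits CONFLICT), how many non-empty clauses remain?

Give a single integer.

unit clause [3] forces x3=T; simplify:
  drop -3 from [-3, -5, -1] -> [-5, -1]
  satisfied 2 clause(s); 3 remain; assigned so far: [3]
unit clause [-5] forces x5=F; simplify:
  satisfied 3 clause(s); 0 remain; assigned so far: [3, 5]

Answer: 0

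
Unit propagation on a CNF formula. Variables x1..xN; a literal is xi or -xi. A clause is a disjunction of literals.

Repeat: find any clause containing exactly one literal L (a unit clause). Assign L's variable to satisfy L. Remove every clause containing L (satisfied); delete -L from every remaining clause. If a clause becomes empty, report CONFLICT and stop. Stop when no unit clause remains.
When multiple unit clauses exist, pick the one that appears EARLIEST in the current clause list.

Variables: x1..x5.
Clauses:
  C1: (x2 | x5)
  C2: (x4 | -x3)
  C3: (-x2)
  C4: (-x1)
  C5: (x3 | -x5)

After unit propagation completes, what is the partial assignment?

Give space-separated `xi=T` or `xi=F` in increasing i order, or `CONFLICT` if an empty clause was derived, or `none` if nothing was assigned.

unit clause [-2] forces x2=F; simplify:
  drop 2 from [2, 5] -> [5]
  satisfied 1 clause(s); 4 remain; assigned so far: [2]
unit clause [5] forces x5=T; simplify:
  drop -5 from [3, -5] -> [3]
  satisfied 1 clause(s); 3 remain; assigned so far: [2, 5]
unit clause [-1] forces x1=F; simplify:
  satisfied 1 clause(s); 2 remain; assigned so far: [1, 2, 5]
unit clause [3] forces x3=T; simplify:
  drop -3 from [4, -3] -> [4]
  satisfied 1 clause(s); 1 remain; assigned so far: [1, 2, 3, 5]
unit clause [4] forces x4=T; simplify:
  satisfied 1 clause(s); 0 remain; assigned so far: [1, 2, 3, 4, 5]

Answer: x1=F x2=F x3=T x4=T x5=T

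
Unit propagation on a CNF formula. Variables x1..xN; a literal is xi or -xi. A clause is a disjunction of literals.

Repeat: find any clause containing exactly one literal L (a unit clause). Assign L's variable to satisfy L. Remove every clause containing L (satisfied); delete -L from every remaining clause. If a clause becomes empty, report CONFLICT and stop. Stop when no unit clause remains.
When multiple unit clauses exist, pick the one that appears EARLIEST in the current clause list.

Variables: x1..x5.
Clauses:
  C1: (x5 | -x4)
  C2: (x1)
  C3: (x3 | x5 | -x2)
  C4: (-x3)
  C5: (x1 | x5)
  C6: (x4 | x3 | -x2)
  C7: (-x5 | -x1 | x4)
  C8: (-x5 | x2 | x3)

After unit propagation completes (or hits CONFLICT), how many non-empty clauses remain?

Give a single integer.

Answer: 5

Derivation:
unit clause [1] forces x1=T; simplify:
  drop -1 from [-5, -1, 4] -> [-5, 4]
  satisfied 2 clause(s); 6 remain; assigned so far: [1]
unit clause [-3] forces x3=F; simplify:
  drop 3 from [3, 5, -2] -> [5, -2]
  drop 3 from [4, 3, -2] -> [4, -2]
  drop 3 from [-5, 2, 3] -> [-5, 2]
  satisfied 1 clause(s); 5 remain; assigned so far: [1, 3]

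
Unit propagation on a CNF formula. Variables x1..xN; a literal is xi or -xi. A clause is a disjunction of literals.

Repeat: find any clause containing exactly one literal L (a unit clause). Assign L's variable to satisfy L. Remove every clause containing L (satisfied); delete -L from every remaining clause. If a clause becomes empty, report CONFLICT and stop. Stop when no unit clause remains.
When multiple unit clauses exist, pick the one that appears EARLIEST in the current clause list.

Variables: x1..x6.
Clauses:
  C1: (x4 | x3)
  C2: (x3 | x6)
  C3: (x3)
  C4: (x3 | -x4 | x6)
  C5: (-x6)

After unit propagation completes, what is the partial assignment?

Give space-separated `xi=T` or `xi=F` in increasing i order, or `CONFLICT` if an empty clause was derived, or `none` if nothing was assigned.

Answer: x3=T x6=F

Derivation:
unit clause [3] forces x3=T; simplify:
  satisfied 4 clause(s); 1 remain; assigned so far: [3]
unit clause [-6] forces x6=F; simplify:
  satisfied 1 clause(s); 0 remain; assigned so far: [3, 6]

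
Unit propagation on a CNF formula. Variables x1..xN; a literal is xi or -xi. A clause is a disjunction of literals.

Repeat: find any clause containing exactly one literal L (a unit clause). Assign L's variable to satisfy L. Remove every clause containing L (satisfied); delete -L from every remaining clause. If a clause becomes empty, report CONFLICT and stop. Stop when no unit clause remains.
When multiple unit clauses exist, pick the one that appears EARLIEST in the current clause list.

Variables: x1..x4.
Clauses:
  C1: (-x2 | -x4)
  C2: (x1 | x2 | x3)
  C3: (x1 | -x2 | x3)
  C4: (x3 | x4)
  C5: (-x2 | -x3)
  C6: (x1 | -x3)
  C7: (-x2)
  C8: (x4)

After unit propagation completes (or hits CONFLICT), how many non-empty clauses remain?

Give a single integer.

unit clause [-2] forces x2=F; simplify:
  drop 2 from [1, 2, 3] -> [1, 3]
  satisfied 4 clause(s); 4 remain; assigned so far: [2]
unit clause [4] forces x4=T; simplify:
  satisfied 2 clause(s); 2 remain; assigned so far: [2, 4]

Answer: 2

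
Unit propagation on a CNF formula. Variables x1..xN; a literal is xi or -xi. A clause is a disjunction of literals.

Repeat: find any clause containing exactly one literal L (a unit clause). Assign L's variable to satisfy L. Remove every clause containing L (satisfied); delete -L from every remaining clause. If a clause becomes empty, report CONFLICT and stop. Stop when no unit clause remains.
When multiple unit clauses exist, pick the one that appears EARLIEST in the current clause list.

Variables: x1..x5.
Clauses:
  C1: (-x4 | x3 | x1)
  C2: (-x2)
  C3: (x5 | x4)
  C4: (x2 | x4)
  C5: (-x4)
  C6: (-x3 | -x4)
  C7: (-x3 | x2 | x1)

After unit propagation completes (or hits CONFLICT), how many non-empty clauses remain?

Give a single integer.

Answer: 3

Derivation:
unit clause [-2] forces x2=F; simplify:
  drop 2 from [2, 4] -> [4]
  drop 2 from [-3, 2, 1] -> [-3, 1]
  satisfied 1 clause(s); 6 remain; assigned so far: [2]
unit clause [4] forces x4=T; simplify:
  drop -4 from [-4, 3, 1] -> [3, 1]
  drop -4 from [-4] -> [] (empty!)
  drop -4 from [-3, -4] -> [-3]
  satisfied 2 clause(s); 4 remain; assigned so far: [2, 4]
CONFLICT (empty clause)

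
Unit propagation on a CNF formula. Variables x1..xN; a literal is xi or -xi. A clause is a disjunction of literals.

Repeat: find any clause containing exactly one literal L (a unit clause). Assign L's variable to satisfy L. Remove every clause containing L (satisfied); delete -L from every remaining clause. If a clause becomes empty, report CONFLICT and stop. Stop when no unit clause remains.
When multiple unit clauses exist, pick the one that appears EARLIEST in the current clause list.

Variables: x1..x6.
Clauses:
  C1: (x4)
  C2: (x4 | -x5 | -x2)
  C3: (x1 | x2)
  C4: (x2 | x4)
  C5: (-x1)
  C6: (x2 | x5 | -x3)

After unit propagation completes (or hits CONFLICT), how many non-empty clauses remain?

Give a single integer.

Answer: 0

Derivation:
unit clause [4] forces x4=T; simplify:
  satisfied 3 clause(s); 3 remain; assigned so far: [4]
unit clause [-1] forces x1=F; simplify:
  drop 1 from [1, 2] -> [2]
  satisfied 1 clause(s); 2 remain; assigned so far: [1, 4]
unit clause [2] forces x2=T; simplify:
  satisfied 2 clause(s); 0 remain; assigned so far: [1, 2, 4]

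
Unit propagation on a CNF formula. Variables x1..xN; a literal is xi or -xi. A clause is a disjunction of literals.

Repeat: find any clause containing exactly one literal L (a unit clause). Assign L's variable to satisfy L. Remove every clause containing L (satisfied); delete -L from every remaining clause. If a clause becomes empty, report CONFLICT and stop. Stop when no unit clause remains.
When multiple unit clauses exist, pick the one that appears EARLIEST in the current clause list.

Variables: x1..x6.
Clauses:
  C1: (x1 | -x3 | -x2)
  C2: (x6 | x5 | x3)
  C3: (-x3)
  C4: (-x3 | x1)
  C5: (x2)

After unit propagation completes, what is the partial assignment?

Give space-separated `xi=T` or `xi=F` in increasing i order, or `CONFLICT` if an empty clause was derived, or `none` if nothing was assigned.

Answer: x2=T x3=F

Derivation:
unit clause [-3] forces x3=F; simplify:
  drop 3 from [6, 5, 3] -> [6, 5]
  satisfied 3 clause(s); 2 remain; assigned so far: [3]
unit clause [2] forces x2=T; simplify:
  satisfied 1 clause(s); 1 remain; assigned so far: [2, 3]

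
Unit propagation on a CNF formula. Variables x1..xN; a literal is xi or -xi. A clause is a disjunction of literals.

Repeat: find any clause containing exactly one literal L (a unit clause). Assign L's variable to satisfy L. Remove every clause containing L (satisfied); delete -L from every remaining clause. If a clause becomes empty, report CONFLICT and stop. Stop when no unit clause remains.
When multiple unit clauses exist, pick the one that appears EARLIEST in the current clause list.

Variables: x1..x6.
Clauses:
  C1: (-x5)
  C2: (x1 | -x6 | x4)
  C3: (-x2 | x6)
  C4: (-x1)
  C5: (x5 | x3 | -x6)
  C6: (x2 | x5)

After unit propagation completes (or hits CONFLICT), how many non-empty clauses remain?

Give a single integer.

unit clause [-5] forces x5=F; simplify:
  drop 5 from [5, 3, -6] -> [3, -6]
  drop 5 from [2, 5] -> [2]
  satisfied 1 clause(s); 5 remain; assigned so far: [5]
unit clause [-1] forces x1=F; simplify:
  drop 1 from [1, -6, 4] -> [-6, 4]
  satisfied 1 clause(s); 4 remain; assigned so far: [1, 5]
unit clause [2] forces x2=T; simplify:
  drop -2 from [-2, 6] -> [6]
  satisfied 1 clause(s); 3 remain; assigned so far: [1, 2, 5]
unit clause [6] forces x6=T; simplify:
  drop -6 from [-6, 4] -> [4]
  drop -6 from [3, -6] -> [3]
  satisfied 1 clause(s); 2 remain; assigned so far: [1, 2, 5, 6]
unit clause [4] forces x4=T; simplify:
  satisfied 1 clause(s); 1 remain; assigned so far: [1, 2, 4, 5, 6]
unit clause [3] forces x3=T; simplify:
  satisfied 1 clause(s); 0 remain; assigned so far: [1, 2, 3, 4, 5, 6]

Answer: 0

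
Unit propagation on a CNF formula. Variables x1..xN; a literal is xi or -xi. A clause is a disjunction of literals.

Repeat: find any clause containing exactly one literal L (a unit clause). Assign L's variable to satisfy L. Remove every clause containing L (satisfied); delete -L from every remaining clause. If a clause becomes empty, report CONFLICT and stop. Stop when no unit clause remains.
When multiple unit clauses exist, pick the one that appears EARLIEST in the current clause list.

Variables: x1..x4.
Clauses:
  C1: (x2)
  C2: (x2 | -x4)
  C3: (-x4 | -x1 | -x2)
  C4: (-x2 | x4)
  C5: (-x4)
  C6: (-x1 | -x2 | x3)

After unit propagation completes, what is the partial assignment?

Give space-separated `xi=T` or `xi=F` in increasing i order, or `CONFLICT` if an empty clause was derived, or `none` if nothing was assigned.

Answer: CONFLICT

Derivation:
unit clause [2] forces x2=T; simplify:
  drop -2 from [-4, -1, -2] -> [-4, -1]
  drop -2 from [-2, 4] -> [4]
  drop -2 from [-1, -2, 3] -> [-1, 3]
  satisfied 2 clause(s); 4 remain; assigned so far: [2]
unit clause [4] forces x4=T; simplify:
  drop -4 from [-4, -1] -> [-1]
  drop -4 from [-4] -> [] (empty!)
  satisfied 1 clause(s); 3 remain; assigned so far: [2, 4]
CONFLICT (empty clause)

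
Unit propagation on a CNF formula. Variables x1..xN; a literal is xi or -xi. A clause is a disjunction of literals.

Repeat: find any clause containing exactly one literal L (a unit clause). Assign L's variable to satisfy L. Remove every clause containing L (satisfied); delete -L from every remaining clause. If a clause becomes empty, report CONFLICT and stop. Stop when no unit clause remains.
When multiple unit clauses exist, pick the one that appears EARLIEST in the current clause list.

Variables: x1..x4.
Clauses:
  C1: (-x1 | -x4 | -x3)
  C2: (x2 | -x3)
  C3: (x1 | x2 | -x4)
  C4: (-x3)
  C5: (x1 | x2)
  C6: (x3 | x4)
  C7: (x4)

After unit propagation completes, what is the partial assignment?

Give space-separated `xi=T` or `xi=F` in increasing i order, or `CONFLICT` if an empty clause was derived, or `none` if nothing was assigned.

unit clause [-3] forces x3=F; simplify:
  drop 3 from [3, 4] -> [4]
  satisfied 3 clause(s); 4 remain; assigned so far: [3]
unit clause [4] forces x4=T; simplify:
  drop -4 from [1, 2, -4] -> [1, 2]
  satisfied 2 clause(s); 2 remain; assigned so far: [3, 4]

Answer: x3=F x4=T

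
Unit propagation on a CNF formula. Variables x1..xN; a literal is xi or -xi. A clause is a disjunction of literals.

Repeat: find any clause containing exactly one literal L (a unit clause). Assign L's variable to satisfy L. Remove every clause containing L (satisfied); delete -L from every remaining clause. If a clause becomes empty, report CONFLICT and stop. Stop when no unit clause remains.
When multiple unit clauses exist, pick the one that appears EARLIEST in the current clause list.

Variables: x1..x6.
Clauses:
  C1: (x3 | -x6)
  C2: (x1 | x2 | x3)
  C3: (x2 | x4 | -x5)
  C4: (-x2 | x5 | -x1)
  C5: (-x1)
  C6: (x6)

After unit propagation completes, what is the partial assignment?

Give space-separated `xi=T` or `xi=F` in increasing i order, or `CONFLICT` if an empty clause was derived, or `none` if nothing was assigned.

Answer: x1=F x3=T x6=T

Derivation:
unit clause [-1] forces x1=F; simplify:
  drop 1 from [1, 2, 3] -> [2, 3]
  satisfied 2 clause(s); 4 remain; assigned so far: [1]
unit clause [6] forces x6=T; simplify:
  drop -6 from [3, -6] -> [3]
  satisfied 1 clause(s); 3 remain; assigned so far: [1, 6]
unit clause [3] forces x3=T; simplify:
  satisfied 2 clause(s); 1 remain; assigned so far: [1, 3, 6]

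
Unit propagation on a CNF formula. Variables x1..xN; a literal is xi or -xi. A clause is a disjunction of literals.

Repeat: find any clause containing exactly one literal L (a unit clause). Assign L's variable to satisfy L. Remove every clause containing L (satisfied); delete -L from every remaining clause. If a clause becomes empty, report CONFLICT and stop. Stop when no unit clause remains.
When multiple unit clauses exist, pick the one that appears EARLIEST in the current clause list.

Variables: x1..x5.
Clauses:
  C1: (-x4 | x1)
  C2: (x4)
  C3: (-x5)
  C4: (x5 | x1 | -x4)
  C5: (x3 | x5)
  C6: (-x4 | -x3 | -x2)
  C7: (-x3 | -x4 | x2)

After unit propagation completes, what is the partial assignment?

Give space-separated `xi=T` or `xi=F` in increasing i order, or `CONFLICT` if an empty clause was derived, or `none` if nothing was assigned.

unit clause [4] forces x4=T; simplify:
  drop -4 from [-4, 1] -> [1]
  drop -4 from [5, 1, -4] -> [5, 1]
  drop -4 from [-4, -3, -2] -> [-3, -2]
  drop -4 from [-3, -4, 2] -> [-3, 2]
  satisfied 1 clause(s); 6 remain; assigned so far: [4]
unit clause [1] forces x1=T; simplify:
  satisfied 2 clause(s); 4 remain; assigned so far: [1, 4]
unit clause [-5] forces x5=F; simplify:
  drop 5 from [3, 5] -> [3]
  satisfied 1 clause(s); 3 remain; assigned so far: [1, 4, 5]
unit clause [3] forces x3=T; simplify:
  drop -3 from [-3, -2] -> [-2]
  drop -3 from [-3, 2] -> [2]
  satisfied 1 clause(s); 2 remain; assigned so far: [1, 3, 4, 5]
unit clause [-2] forces x2=F; simplify:
  drop 2 from [2] -> [] (empty!)
  satisfied 1 clause(s); 1 remain; assigned so far: [1, 2, 3, 4, 5]
CONFLICT (empty clause)

Answer: CONFLICT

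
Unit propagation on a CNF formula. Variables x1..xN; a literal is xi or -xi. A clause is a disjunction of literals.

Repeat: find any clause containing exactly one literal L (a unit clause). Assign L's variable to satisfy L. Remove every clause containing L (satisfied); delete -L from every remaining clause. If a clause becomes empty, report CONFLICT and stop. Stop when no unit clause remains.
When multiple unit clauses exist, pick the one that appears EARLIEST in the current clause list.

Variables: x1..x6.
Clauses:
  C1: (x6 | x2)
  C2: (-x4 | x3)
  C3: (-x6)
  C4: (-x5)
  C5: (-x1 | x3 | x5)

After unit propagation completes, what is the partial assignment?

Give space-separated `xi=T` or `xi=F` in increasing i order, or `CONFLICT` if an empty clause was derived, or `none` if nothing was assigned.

Answer: x2=T x5=F x6=F

Derivation:
unit clause [-6] forces x6=F; simplify:
  drop 6 from [6, 2] -> [2]
  satisfied 1 clause(s); 4 remain; assigned so far: [6]
unit clause [2] forces x2=T; simplify:
  satisfied 1 clause(s); 3 remain; assigned so far: [2, 6]
unit clause [-5] forces x5=F; simplify:
  drop 5 from [-1, 3, 5] -> [-1, 3]
  satisfied 1 clause(s); 2 remain; assigned so far: [2, 5, 6]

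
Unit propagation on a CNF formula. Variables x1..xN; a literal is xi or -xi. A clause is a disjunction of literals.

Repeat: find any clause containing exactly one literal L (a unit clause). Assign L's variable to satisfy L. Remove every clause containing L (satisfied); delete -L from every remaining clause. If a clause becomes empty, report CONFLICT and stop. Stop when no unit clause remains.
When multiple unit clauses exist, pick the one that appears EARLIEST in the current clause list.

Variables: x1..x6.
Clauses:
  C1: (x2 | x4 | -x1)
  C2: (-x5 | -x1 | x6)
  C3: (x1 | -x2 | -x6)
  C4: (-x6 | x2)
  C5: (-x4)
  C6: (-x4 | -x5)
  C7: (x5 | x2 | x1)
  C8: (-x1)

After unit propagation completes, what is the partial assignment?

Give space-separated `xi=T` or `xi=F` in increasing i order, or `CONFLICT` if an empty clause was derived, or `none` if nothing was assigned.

unit clause [-4] forces x4=F; simplify:
  drop 4 from [2, 4, -1] -> [2, -1]
  satisfied 2 clause(s); 6 remain; assigned so far: [4]
unit clause [-1] forces x1=F; simplify:
  drop 1 from [1, -2, -6] -> [-2, -6]
  drop 1 from [5, 2, 1] -> [5, 2]
  satisfied 3 clause(s); 3 remain; assigned so far: [1, 4]

Answer: x1=F x4=F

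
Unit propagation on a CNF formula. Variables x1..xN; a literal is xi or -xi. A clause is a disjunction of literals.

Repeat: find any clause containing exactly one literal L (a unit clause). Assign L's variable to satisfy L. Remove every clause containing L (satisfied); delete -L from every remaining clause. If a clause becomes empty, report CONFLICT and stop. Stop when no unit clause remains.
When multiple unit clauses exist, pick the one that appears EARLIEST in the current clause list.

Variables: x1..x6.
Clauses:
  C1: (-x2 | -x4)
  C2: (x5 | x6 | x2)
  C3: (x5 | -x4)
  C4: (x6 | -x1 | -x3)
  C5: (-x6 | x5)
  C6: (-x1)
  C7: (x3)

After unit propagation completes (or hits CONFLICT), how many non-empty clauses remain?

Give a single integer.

Answer: 4

Derivation:
unit clause [-1] forces x1=F; simplify:
  satisfied 2 clause(s); 5 remain; assigned so far: [1]
unit clause [3] forces x3=T; simplify:
  satisfied 1 clause(s); 4 remain; assigned so far: [1, 3]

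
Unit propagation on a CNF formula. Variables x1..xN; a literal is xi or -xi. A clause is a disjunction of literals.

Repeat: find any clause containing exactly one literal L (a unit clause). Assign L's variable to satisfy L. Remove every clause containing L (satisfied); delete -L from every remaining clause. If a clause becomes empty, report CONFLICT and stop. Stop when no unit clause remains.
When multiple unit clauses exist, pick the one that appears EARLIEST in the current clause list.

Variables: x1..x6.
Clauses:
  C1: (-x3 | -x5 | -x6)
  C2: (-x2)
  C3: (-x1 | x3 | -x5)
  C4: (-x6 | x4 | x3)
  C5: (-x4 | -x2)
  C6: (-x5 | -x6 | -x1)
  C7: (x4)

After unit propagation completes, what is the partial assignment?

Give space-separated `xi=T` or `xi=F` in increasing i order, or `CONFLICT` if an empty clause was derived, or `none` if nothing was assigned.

Answer: x2=F x4=T

Derivation:
unit clause [-2] forces x2=F; simplify:
  satisfied 2 clause(s); 5 remain; assigned so far: [2]
unit clause [4] forces x4=T; simplify:
  satisfied 2 clause(s); 3 remain; assigned so far: [2, 4]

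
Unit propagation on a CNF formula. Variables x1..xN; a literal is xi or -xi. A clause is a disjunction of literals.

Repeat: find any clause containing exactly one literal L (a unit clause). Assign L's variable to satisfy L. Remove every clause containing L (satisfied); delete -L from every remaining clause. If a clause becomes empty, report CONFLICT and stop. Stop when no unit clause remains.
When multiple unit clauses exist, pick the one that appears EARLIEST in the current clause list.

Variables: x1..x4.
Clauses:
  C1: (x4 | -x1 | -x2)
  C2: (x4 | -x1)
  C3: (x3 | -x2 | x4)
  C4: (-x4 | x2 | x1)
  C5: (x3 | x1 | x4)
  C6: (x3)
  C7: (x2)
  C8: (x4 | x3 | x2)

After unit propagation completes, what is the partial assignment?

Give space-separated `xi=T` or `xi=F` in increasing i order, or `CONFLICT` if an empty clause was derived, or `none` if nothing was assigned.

unit clause [3] forces x3=T; simplify:
  satisfied 4 clause(s); 4 remain; assigned so far: [3]
unit clause [2] forces x2=T; simplify:
  drop -2 from [4, -1, -2] -> [4, -1]
  satisfied 2 clause(s); 2 remain; assigned so far: [2, 3]

Answer: x2=T x3=T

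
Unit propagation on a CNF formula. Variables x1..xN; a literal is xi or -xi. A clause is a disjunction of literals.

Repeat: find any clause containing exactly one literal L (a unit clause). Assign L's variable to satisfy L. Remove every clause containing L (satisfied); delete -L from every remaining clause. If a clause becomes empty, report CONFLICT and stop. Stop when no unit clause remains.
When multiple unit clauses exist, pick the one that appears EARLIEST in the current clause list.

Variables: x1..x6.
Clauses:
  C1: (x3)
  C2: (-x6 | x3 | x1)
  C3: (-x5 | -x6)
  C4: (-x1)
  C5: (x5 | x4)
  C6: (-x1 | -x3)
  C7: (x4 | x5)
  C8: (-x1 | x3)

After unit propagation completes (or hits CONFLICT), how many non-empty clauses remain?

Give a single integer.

unit clause [3] forces x3=T; simplify:
  drop -3 from [-1, -3] -> [-1]
  satisfied 3 clause(s); 5 remain; assigned so far: [3]
unit clause [-1] forces x1=F; simplify:
  satisfied 2 clause(s); 3 remain; assigned so far: [1, 3]

Answer: 3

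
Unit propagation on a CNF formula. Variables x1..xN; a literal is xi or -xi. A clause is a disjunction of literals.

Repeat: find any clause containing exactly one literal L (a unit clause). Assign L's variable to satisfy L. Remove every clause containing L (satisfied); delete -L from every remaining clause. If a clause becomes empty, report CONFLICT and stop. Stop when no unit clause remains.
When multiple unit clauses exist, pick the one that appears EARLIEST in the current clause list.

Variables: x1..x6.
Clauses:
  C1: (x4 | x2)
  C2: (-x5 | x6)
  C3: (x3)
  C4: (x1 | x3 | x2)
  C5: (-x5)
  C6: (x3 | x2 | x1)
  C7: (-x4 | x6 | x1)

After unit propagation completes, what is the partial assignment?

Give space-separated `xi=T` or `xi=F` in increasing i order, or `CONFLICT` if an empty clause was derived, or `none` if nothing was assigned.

unit clause [3] forces x3=T; simplify:
  satisfied 3 clause(s); 4 remain; assigned so far: [3]
unit clause [-5] forces x5=F; simplify:
  satisfied 2 clause(s); 2 remain; assigned so far: [3, 5]

Answer: x3=T x5=F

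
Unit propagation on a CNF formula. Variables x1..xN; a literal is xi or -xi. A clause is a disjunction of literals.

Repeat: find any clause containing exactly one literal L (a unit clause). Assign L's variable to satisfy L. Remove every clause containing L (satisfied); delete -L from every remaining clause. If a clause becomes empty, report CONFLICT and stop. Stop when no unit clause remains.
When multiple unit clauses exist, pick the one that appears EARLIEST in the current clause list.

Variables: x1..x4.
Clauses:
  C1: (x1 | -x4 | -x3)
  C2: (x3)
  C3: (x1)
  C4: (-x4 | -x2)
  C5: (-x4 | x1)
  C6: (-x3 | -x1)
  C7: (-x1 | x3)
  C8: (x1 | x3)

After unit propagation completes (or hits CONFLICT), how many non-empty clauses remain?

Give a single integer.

Answer: 1

Derivation:
unit clause [3] forces x3=T; simplify:
  drop -3 from [1, -4, -3] -> [1, -4]
  drop -3 from [-3, -1] -> [-1]
  satisfied 3 clause(s); 5 remain; assigned so far: [3]
unit clause [1] forces x1=T; simplify:
  drop -1 from [-1] -> [] (empty!)
  satisfied 3 clause(s); 2 remain; assigned so far: [1, 3]
CONFLICT (empty clause)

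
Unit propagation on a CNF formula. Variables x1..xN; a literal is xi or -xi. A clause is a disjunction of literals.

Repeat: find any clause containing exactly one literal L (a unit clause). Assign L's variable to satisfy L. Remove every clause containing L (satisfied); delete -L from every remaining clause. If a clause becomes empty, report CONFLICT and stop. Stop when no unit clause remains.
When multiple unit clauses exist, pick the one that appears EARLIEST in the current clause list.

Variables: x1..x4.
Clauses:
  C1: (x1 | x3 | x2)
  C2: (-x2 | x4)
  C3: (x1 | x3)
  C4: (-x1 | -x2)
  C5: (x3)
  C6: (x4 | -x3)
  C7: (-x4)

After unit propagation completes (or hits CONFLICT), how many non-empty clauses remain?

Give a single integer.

Answer: 1

Derivation:
unit clause [3] forces x3=T; simplify:
  drop -3 from [4, -3] -> [4]
  satisfied 3 clause(s); 4 remain; assigned so far: [3]
unit clause [4] forces x4=T; simplify:
  drop -4 from [-4] -> [] (empty!)
  satisfied 2 clause(s); 2 remain; assigned so far: [3, 4]
CONFLICT (empty clause)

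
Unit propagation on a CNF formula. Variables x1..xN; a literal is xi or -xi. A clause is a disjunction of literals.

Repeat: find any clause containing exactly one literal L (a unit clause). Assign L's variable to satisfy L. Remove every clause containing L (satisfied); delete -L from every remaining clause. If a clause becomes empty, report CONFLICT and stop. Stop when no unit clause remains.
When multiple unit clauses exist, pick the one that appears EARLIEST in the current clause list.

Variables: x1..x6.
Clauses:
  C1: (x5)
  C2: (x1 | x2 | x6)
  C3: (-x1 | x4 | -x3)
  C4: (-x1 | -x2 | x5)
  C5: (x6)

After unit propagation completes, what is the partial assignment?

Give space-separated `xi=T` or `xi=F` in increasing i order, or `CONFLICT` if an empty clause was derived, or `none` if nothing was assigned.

Answer: x5=T x6=T

Derivation:
unit clause [5] forces x5=T; simplify:
  satisfied 2 clause(s); 3 remain; assigned so far: [5]
unit clause [6] forces x6=T; simplify:
  satisfied 2 clause(s); 1 remain; assigned so far: [5, 6]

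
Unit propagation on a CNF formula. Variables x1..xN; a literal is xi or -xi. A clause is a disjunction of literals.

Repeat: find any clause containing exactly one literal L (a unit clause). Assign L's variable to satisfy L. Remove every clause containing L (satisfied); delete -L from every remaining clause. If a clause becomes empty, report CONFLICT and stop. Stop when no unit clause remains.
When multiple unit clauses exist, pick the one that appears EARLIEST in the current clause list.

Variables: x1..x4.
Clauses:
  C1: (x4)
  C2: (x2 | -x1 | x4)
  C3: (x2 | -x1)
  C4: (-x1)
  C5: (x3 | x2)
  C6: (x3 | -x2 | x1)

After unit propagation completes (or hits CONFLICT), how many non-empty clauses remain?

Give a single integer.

unit clause [4] forces x4=T; simplify:
  satisfied 2 clause(s); 4 remain; assigned so far: [4]
unit clause [-1] forces x1=F; simplify:
  drop 1 from [3, -2, 1] -> [3, -2]
  satisfied 2 clause(s); 2 remain; assigned so far: [1, 4]

Answer: 2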